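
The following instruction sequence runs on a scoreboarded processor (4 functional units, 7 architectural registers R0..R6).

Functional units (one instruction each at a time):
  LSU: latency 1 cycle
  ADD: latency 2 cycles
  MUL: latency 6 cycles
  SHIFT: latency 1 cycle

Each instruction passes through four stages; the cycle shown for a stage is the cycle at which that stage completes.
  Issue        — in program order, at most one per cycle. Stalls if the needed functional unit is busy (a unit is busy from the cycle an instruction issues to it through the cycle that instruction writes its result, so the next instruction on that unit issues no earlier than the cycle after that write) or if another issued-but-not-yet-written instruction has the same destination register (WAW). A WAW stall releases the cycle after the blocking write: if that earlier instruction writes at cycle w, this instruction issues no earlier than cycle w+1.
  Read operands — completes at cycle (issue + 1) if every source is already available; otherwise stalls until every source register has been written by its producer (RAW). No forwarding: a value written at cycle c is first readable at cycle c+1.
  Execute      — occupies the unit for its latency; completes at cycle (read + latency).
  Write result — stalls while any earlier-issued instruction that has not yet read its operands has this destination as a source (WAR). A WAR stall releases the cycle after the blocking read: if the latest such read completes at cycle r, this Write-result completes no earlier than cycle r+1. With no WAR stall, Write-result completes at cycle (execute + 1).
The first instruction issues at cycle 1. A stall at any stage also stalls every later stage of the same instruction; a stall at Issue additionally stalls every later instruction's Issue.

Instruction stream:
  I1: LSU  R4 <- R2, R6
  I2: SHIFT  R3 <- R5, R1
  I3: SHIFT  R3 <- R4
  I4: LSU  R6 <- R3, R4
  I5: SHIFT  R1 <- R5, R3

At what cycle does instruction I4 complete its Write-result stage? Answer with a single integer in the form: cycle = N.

cycle = 12

t=1  issue I1 (LSU)
t=2  I1 read-ops | issue I2 (SHIFT)
t=3  I1 finished on LSU | I2 read-ops
t=4  I1→R4 | I2 finished on SHIFT
t=5  I2→R3
t=6  issue I3 (SHIFT)
t=7  I3 read-ops | issue I4 (LSU)
t=8  I3 finished on SHIFT
t=9  I3→R3
t=10  I4 read-ops | issue I5 (SHIFT)
t=11  I4 finished on LSU | I5 read-ops
t=12  I4→R6 | I5 finished on SHIFT
t=13  I5→R1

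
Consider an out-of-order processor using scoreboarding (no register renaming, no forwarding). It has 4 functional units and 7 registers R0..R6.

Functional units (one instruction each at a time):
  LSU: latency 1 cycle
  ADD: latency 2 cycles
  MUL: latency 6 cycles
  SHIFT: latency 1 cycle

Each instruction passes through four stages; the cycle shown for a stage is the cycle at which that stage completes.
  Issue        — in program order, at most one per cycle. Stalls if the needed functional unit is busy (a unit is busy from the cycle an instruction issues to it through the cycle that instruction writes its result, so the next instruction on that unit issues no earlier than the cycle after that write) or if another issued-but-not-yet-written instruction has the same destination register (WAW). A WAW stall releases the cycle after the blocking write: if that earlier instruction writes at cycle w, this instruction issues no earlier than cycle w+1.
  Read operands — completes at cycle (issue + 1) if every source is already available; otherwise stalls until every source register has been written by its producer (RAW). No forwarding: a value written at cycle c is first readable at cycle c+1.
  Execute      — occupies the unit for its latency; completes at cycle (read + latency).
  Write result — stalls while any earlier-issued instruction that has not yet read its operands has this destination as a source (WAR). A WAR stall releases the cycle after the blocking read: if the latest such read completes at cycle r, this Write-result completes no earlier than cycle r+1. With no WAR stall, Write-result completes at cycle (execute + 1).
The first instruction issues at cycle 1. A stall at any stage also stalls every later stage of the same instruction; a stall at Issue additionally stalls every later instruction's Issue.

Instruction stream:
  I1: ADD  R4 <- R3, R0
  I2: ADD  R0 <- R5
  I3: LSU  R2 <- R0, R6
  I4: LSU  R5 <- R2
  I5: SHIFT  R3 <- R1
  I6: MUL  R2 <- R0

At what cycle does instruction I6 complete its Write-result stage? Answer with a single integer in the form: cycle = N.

[1] I1 dispatched to ADD
[2] I1 operands ready
[4] I1 complete
[5] R4←I1
[6] I2 dispatched to ADD
[7] I2 operands ready | I3 dispatched to LSU
[9] I2 complete
[10] R0←I2
[11] I3 operands ready
[12] I3 complete
[13] R2←I3
[14] I4 dispatched to LSU
[15] I4 operands ready | I5 dispatched to SHIFT
[16] I4 complete | I5 operands ready | I6 dispatched to MUL
[17] R5←I4 | I5 complete | I6 operands ready
[18] R3←I5
[23] I6 complete
[24] R2←I6

cycle = 24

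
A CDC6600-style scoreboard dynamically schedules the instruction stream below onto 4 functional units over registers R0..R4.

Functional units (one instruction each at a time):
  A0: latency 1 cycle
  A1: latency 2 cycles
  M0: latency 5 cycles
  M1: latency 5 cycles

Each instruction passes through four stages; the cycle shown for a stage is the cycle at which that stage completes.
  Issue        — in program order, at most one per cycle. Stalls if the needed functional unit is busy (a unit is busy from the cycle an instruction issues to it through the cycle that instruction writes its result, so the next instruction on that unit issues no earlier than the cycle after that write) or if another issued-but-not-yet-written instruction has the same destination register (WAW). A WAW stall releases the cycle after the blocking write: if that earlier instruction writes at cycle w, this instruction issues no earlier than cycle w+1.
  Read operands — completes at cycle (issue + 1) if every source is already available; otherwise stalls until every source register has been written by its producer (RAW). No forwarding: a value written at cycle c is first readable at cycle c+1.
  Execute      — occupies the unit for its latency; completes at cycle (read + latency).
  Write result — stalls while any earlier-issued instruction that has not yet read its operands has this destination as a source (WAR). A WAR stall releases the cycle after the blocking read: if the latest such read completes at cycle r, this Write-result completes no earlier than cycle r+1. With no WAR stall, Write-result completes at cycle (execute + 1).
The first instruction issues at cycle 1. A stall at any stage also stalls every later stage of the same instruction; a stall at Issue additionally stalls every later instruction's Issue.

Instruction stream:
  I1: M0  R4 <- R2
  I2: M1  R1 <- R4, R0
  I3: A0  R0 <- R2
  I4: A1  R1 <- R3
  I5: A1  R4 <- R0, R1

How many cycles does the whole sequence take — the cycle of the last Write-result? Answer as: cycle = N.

[I1] 1/2/7/8
[I2] 2/9/14/15  (RAW R4: wait I1 write@8)
[I3] 3/4/5/10  (WAR R0: wait I2 read@9)
[I4] 16/17/19/20  (WAW R1: wait I2 write@15)
[I5] 21/22/24/25  (struct: A1 busy until I4 writes@20)

cycle = 25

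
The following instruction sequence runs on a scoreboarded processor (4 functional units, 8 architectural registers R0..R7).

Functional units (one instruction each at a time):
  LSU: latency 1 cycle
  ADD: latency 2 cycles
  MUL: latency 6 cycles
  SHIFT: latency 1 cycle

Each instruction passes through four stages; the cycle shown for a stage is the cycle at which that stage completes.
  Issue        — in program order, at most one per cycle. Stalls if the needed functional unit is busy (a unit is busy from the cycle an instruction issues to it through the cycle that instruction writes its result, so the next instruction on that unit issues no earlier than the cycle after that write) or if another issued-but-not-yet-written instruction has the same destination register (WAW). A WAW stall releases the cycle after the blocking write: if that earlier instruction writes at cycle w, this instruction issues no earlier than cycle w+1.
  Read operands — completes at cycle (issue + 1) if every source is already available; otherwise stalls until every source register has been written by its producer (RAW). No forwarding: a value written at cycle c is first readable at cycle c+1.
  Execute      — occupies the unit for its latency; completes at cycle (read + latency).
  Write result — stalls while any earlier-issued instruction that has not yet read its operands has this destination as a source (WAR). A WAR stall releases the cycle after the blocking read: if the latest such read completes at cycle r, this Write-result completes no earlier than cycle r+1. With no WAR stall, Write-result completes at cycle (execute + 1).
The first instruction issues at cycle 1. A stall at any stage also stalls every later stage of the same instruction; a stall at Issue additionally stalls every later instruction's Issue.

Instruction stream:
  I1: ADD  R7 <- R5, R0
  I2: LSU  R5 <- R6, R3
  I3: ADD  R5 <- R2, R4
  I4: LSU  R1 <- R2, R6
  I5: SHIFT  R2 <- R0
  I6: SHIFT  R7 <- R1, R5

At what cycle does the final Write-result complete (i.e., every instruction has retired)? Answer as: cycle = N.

cycle = 15

I1: IS=1 RO=2 EX=4 WR=5
I2: IS=2 RO=3 EX=4 WR=5
I3: IS=6 RO=7 EX=9 WR=10  [WAW R5: wait I2 write@5]
I4: IS=7 RO=8 EX=9 WR=10
I5: IS=8 RO=9 EX=10 WR=11
I6: IS=12 RO=13 EX=14 WR=15  [struct: SHIFT busy until I5 writes@11]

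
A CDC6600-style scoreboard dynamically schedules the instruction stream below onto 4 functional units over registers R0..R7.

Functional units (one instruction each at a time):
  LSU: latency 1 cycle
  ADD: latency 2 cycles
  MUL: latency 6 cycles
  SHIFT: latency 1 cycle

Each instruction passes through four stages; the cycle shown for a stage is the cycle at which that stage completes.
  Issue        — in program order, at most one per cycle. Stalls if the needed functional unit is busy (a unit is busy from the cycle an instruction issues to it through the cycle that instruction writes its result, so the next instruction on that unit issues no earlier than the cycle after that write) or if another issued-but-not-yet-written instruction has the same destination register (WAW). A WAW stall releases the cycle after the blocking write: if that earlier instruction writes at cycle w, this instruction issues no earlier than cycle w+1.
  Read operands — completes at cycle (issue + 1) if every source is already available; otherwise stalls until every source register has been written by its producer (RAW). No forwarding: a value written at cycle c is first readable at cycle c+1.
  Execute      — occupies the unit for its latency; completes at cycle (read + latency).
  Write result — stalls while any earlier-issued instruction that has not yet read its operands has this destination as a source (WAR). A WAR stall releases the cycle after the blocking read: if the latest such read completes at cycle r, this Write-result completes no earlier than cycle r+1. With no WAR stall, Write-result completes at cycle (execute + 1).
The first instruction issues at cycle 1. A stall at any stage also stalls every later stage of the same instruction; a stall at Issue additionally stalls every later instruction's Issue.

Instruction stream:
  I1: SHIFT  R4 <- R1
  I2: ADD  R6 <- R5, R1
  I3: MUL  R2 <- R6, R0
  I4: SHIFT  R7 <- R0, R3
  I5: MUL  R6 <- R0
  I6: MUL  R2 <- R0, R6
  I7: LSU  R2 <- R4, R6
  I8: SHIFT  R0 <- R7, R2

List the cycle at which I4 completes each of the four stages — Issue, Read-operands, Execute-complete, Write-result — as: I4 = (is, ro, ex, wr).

[1] I1→SHIFT
[2] I1 RO, I2→ADD
[3] I1 EX, I2 RO, I3→MUL
[4] I1 WR R4
[5] I2 EX, I4→SHIFT
[6] I2 WR R6, I4 RO
[7] I3 RO, I4 EX
[8] I4 WR R7
[13] I3 EX
[14] I3 WR R2
[15] I5→MUL
[16] I5 RO
[22] I5 EX
[23] I5 WR R6
[24] I6→MUL
[25] I6 RO
[31] I6 EX
[32] I6 WR R2
[33] I7→LSU
[34] I7 RO, I8→SHIFT
[35] I7 EX
[36] I7 WR R2
[37] I8 RO
[38] I8 EX
[39] I8 WR R0

I4 = (5, 6, 7, 8)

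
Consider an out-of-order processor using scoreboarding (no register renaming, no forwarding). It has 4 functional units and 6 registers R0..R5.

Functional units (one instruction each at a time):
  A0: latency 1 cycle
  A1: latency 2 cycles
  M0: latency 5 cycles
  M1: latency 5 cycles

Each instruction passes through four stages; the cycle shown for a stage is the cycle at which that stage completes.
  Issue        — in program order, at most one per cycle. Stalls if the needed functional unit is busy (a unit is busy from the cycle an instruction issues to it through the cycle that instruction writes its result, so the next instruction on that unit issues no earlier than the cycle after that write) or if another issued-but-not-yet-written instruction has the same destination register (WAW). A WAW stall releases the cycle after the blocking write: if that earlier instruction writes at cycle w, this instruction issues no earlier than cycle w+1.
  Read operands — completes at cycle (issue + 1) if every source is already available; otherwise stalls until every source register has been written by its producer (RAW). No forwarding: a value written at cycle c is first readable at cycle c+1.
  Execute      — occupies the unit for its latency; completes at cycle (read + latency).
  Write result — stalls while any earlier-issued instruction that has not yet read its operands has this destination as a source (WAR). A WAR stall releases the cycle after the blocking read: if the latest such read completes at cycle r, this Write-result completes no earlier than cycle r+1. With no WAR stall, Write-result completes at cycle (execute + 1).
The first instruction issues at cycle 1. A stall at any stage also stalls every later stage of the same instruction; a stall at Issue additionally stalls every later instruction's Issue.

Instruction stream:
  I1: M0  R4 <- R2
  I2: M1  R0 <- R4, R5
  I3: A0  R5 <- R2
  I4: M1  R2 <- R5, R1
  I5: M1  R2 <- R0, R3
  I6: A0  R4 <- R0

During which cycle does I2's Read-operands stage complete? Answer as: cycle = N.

cycle = 9

I1  is:1  ro:2  ex:7  wr:8
I2  is:2  ro:9  ex:14  wr:15  — RAW R4: wait I1 write@8
I3  is:3  ro:4  ex:5  wr:10  — WAR R5: wait I2 read@9
I4  is:16  ro:17  ex:22  wr:23  — struct: M1 busy until I2 writes@15
I5  is:24  ro:25  ex:30  wr:31  — struct: M1 busy until I4 writes@23
I6  is:25  ro:26  ex:27  wr:28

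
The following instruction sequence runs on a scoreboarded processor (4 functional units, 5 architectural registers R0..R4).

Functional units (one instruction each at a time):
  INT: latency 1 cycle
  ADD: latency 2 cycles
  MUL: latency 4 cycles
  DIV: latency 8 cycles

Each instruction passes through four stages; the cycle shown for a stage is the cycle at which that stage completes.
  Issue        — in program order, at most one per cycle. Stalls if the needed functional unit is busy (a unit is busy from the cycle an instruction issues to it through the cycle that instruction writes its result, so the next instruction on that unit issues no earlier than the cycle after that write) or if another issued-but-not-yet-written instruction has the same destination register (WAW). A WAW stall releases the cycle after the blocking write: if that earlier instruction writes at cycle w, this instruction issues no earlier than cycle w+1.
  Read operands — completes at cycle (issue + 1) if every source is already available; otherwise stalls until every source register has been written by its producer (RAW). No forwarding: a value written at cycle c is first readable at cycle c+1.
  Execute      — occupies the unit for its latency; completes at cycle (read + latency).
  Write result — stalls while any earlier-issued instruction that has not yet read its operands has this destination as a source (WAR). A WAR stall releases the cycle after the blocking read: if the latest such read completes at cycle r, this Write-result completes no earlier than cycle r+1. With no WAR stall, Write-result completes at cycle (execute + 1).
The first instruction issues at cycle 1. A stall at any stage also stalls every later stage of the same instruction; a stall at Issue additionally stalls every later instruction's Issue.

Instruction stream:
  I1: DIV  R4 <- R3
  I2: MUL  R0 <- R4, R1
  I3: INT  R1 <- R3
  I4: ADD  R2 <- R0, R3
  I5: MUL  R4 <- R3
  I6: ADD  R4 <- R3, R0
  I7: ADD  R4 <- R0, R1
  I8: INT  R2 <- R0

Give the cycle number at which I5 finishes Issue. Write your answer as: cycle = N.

I1 -> (1, 2, 10, 11)
I2 -> (2, 12, 16, 17)  // RAW R4: wait I1 write@11
I3 -> (3, 4, 5, 13)  // WAR R1: wait I2 read@12
I4 -> (4, 18, 20, 21)  // RAW R0: wait I2 write@17
I5 -> (18, 19, 23, 24)  // struct: MUL busy until I2 writes@17
I6 -> (25, 26, 28, 29)  // WAW R4: wait I5 write@24
I7 -> (30, 31, 33, 34)  // struct: ADD busy until I6 writes@29
I8 -> (31, 32, 33, 34)

cycle = 18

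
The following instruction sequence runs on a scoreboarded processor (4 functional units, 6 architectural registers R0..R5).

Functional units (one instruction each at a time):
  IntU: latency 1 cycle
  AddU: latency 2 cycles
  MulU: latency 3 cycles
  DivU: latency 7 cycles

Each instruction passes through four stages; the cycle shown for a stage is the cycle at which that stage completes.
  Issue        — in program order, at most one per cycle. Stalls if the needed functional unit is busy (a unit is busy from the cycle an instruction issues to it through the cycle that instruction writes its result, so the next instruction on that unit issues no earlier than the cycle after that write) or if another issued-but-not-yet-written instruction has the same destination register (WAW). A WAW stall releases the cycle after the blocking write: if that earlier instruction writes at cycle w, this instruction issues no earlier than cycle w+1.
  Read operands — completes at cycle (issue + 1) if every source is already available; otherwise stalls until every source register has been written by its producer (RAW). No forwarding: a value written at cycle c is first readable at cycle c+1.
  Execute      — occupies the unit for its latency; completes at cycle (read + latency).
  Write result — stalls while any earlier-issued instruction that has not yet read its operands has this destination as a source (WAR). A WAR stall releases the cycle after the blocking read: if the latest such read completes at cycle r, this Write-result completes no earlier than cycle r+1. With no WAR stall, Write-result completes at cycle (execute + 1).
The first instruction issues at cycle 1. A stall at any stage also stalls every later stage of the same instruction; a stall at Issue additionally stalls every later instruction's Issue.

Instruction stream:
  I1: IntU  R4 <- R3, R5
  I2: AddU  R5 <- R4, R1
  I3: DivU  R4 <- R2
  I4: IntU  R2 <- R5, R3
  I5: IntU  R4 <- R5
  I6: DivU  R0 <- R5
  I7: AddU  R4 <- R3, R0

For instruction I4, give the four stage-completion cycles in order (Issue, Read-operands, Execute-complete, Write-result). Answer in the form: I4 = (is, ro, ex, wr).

1) issue 1, read 2, done 3, write 4
2) issue 2, read 5, done 7, write 8  <RAW R4: wait I1 write@4>
3) issue 5, read 6, done 13, write 14  <WAW R4: wait I1 write@4>
4) issue 6, read 9, done 10, write 11  <RAW R5: wait I2 write@8>
5) issue 15, read 16, done 17, write 18  <WAW R4: wait I3 write@14>
6) issue 16, read 17, done 24, write 25
7) issue 19, read 26, done 28, write 29  <WAW R4: wait I5 write@18 / RAW R0: wait I6 write@25>

I4 = (6, 9, 10, 11)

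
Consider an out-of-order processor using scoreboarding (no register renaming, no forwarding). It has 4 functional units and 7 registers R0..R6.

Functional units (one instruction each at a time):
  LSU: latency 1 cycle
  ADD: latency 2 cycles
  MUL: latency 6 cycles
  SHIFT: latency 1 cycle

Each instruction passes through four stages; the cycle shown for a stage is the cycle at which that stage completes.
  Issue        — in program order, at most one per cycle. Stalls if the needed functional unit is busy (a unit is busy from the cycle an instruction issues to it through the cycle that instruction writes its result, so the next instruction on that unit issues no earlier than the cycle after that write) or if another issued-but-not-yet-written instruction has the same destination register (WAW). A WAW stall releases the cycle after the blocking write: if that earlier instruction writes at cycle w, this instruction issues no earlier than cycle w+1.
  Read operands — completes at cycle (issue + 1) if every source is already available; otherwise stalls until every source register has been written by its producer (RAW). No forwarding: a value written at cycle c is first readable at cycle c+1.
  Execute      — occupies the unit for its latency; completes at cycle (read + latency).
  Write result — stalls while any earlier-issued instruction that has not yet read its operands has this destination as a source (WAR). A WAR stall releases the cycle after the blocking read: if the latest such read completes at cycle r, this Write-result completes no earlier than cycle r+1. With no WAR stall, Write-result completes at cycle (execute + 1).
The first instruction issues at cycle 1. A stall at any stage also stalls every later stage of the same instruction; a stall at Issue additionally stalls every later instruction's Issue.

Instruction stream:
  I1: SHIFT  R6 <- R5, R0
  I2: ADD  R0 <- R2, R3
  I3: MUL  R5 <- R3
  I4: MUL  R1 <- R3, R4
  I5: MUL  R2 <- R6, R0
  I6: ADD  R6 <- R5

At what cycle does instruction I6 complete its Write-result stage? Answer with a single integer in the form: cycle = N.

cycle = 26

c1: I1 dispatched to SHIFT
c2: I1 operands ready, I2 dispatched to ADD
c3: I1 complete, I2 operands ready, I3 dispatched to MUL
c4: R6←I1, I3 operands ready
c5: I2 complete
c6: R0←I2
c10: I3 complete
c11: R5←I3
c12: I4 dispatched to MUL
c13: I4 operands ready
c19: I4 complete
c20: R1←I4
c21: I5 dispatched to MUL
c22: I5 operands ready, I6 dispatched to ADD
c23: I6 operands ready
c25: I6 complete
c26: R6←I6
c28: I5 complete
c29: R2←I5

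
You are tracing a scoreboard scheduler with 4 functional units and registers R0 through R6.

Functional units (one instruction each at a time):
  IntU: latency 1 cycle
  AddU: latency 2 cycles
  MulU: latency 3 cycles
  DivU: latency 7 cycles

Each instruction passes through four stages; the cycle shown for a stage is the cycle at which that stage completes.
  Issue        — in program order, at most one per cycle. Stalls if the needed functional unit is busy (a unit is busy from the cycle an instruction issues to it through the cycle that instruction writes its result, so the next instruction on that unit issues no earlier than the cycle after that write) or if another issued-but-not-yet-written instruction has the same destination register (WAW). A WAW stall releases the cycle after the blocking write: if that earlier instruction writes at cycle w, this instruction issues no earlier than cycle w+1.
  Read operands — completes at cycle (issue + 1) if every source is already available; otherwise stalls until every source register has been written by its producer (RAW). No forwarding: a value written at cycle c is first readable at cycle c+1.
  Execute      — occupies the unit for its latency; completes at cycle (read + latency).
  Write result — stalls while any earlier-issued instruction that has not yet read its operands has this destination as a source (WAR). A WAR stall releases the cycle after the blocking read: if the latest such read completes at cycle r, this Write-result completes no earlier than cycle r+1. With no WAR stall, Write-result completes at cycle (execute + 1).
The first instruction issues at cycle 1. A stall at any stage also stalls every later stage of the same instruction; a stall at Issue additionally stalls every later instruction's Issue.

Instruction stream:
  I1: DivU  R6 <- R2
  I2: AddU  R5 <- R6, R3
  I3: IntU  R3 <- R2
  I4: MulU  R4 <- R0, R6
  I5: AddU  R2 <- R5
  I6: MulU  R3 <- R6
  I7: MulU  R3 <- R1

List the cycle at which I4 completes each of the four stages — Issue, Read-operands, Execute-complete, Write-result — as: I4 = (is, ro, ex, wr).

1) issue 1, read 2, done 9, write 10
2) issue 2, read 11, done 13, write 14  <RAW R6: wait I1 write@10>
3) issue 3, read 4, done 5, write 12  <WAR R3: wait I2 read@11>
4) issue 4, read 11, done 14, write 15  <RAW R6: wait I1 write@10>
5) issue 15, read 16, done 18, write 19  <struct: AddU busy until I2 writes@14>
6) issue 16, read 17, done 20, write 21
7) issue 22, read 23, done 26, write 27  <struct: MulU busy until I6 writes@21>

I4 = (4, 11, 14, 15)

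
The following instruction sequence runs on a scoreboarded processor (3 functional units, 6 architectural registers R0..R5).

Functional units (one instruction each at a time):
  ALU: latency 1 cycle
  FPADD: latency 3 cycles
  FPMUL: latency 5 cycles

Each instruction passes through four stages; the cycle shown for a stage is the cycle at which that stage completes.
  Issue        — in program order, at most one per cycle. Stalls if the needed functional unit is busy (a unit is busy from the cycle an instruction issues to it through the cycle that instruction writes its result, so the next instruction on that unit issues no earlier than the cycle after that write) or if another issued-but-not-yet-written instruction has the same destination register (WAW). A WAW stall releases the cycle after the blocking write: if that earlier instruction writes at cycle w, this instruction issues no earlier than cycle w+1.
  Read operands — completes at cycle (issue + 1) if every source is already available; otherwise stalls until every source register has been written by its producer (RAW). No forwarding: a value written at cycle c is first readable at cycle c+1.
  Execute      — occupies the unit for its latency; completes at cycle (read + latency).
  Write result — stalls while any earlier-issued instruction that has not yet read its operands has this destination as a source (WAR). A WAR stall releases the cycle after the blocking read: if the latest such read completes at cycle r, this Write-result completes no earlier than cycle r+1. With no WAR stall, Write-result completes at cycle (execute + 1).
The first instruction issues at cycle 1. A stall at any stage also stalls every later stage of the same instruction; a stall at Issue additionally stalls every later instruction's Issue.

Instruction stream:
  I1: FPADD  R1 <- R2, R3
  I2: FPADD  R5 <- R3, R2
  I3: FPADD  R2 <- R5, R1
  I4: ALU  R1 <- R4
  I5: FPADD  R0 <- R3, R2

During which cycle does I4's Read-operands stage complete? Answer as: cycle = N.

cycle = 15

[1] issue I1 (FPADD)
[2] I1 read-ops
[5] I1 finished on FPADD
[6] I1→R1
[7] issue I2 (FPADD)
[8] I2 read-ops
[11] I2 finished on FPADD
[12] I2→R5
[13] issue I3 (FPADD)
[14] I3 read-ops · issue I4 (ALU)
[15] I4 read-ops
[16] I4 finished on ALU
[17] I3 finished on FPADD · I4→R1
[18] I3→R2
[19] issue I5 (FPADD)
[20] I5 read-ops
[23] I5 finished on FPADD
[24] I5→R0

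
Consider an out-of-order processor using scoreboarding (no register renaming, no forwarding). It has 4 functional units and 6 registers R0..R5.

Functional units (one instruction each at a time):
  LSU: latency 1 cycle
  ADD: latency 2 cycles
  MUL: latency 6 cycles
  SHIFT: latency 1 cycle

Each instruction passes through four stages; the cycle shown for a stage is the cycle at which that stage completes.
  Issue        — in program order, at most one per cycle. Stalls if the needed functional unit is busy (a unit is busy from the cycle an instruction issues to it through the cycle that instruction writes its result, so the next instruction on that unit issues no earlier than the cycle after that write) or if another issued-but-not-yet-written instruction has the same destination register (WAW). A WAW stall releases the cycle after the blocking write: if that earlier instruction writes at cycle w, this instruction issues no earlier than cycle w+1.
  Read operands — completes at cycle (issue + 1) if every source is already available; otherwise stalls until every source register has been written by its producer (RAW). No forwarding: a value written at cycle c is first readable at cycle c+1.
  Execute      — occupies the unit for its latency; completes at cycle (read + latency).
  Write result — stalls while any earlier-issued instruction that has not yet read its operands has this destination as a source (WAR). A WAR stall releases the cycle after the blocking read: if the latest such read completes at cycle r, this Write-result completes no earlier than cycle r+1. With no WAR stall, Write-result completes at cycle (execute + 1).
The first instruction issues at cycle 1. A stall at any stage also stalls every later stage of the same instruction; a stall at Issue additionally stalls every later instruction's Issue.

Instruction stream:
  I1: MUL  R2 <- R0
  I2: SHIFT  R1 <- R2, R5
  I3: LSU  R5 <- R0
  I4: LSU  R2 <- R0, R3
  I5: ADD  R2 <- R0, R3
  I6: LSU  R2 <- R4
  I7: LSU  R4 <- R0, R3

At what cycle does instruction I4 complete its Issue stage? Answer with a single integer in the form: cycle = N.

c1: I1→MUL
c2: I1 RO; I2→SHIFT
c3: I3→LSU
c4: I3 RO
c5: I3 EX
c8: I1 EX
c9: I1 WR R2
c10: I2 RO
c11: I2 EX; I3 WR R5
c12: I2 WR R1; I4→LSU
c13: I4 RO
c14: I4 EX
c15: I4 WR R2
c16: I5→ADD
c17: I5 RO
c19: I5 EX
c20: I5 WR R2
c21: I6→LSU
c22: I6 RO
c23: I6 EX
c24: I6 WR R2
c25: I7→LSU
c26: I7 RO
c27: I7 EX
c28: I7 WR R4

cycle = 12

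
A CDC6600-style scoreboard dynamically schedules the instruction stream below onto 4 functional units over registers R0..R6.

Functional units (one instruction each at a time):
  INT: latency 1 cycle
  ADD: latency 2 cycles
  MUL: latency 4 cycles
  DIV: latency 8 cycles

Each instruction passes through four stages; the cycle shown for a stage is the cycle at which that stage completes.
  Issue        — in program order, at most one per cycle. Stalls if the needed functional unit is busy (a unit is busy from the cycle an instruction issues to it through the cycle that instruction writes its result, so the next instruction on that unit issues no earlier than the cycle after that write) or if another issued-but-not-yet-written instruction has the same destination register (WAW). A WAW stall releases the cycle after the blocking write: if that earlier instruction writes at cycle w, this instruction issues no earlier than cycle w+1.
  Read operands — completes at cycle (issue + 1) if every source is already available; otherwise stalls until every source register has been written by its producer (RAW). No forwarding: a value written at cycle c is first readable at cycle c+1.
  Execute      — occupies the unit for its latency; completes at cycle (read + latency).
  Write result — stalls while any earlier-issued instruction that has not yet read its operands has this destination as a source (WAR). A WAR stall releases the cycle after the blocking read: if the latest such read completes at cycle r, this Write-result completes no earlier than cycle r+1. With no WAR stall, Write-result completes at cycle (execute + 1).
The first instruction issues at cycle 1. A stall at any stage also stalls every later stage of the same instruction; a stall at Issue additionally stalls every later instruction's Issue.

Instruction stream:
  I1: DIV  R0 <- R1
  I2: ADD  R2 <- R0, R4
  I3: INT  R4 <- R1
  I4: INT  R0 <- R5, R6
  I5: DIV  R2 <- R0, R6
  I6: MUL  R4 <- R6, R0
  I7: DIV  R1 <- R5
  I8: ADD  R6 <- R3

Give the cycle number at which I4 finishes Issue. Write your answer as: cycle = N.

c1: issue I1 (DIV)
c2: I1 read-ops; issue I2 (ADD)
c3: issue I3 (INT)
c4: I3 read-ops
c5: I3 finished on INT
c10: I1 finished on DIV
c11: I1→R0
c12: I2 read-ops
c13: I3→R4
c14: I2 finished on ADD; issue I4 (INT)
c15: I2→R2; I4 read-ops
c16: I4 finished on INT; issue I5 (DIV)
c17: I4→R0; issue I6 (MUL)
c18: I5 read-ops; I6 read-ops
c22: I6 finished on MUL
c23: I6→R4
c26: I5 finished on DIV
c27: I5→R2
c28: issue I7 (DIV)
c29: I7 read-ops; issue I8 (ADD)
c30: I8 read-ops
c32: I8 finished on ADD
c33: I8→R6
c37: I7 finished on DIV
c38: I7→R1

cycle = 14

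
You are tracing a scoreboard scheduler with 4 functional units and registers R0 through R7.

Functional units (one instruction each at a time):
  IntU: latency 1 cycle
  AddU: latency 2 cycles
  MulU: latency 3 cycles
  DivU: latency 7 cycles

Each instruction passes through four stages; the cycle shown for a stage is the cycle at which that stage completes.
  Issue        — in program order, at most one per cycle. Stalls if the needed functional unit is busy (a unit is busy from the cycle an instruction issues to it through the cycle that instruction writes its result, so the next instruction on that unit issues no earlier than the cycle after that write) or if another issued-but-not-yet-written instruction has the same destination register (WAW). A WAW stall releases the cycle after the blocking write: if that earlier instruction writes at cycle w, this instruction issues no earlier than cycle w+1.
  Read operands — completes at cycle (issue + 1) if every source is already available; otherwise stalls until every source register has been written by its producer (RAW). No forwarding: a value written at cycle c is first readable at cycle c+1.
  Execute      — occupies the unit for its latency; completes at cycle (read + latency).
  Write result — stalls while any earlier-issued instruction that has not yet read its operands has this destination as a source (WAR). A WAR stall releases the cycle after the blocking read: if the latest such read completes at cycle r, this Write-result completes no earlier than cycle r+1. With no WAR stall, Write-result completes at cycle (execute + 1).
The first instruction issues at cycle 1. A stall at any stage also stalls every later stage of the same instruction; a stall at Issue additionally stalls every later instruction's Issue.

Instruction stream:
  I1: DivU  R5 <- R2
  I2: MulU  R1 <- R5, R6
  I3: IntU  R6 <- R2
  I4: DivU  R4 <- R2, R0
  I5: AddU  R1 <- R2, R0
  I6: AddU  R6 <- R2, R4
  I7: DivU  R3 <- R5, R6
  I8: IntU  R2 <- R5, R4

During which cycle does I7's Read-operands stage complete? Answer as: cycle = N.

I1  is:1  ro:2  ex:9  wr:10
I2  is:2  ro:11  ex:14  wr:15  — RAW R5: wait I1 write@10
I3  is:3  ro:4  ex:5  wr:12  — WAR R6: wait I2 read@11
I4  is:11  ro:12  ex:19  wr:20  — struct: DivU busy until I1 writes@10
I5  is:16  ro:17  ex:19  wr:20  — WAW R1: wait I2 write@15
I6  is:21  ro:22  ex:24  wr:25  — struct: AddU busy until I5 writes@20
I7  is:22  ro:26  ex:33  wr:34  — RAW R6: wait I6 write@25
I8  is:23  ro:24  ex:25  wr:26

cycle = 26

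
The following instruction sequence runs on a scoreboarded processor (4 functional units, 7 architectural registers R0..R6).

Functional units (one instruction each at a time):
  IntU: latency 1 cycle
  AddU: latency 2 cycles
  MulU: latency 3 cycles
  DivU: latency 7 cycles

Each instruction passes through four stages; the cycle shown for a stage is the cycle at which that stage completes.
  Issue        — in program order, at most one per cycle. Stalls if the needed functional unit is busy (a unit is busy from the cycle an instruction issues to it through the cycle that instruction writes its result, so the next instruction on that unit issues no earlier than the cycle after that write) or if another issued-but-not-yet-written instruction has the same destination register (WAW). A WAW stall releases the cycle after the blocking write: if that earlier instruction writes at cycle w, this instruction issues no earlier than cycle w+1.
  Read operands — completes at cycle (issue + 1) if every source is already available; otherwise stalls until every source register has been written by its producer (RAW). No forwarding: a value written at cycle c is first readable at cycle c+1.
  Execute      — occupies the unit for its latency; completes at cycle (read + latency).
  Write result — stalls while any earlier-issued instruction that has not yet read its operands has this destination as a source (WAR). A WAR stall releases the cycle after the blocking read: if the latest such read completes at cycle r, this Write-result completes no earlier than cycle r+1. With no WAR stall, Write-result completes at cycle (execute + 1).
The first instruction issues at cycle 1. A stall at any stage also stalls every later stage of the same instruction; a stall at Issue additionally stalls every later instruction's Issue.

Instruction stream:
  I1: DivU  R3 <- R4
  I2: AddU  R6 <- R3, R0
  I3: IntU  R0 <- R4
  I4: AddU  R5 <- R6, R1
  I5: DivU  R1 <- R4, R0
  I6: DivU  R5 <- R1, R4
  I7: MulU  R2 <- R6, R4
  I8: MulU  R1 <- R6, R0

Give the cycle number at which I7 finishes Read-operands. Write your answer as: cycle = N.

cycle = 28

[I1] 1/2/9/10
[I2] 2/11/13/14  (RAW R3: wait I1 write@10)
[I3] 3/4/5/12  (WAR R0: wait I2 read@11)
[I4] 15/16/18/19  (struct: AddU busy until I2 writes@14)
[I5] 16/17/24/25
[I6] 26/27/34/35  (struct: DivU busy until I5 writes@25)
[I7] 27/28/31/32
[I8] 33/34/37/38  (struct: MulU busy until I7 writes@32)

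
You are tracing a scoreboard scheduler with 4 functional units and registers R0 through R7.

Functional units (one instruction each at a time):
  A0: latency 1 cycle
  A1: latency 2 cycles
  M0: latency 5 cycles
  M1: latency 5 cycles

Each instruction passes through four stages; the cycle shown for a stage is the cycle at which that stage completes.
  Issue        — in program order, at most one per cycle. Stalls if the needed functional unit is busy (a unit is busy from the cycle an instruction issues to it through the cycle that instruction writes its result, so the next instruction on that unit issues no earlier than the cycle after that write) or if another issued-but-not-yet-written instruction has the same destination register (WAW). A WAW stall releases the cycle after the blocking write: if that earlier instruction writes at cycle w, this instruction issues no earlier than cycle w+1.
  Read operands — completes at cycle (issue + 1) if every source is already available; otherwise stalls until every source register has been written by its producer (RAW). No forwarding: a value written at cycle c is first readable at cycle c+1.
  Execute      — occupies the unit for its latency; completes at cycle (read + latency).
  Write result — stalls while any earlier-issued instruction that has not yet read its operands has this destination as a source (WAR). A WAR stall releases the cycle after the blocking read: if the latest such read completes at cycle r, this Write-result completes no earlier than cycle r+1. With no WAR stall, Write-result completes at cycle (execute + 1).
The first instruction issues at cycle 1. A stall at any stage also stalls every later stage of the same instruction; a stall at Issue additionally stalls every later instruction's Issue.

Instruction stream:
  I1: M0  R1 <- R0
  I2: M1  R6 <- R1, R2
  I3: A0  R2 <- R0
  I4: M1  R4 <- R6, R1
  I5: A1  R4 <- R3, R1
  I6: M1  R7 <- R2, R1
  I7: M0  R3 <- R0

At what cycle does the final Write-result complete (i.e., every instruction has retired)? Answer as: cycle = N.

c1: I1 issues→M0
c2: I1 reads; I2 issues→M1
c3: I3 issues→A0
c4: I3 reads
c5: I3 exec-done
c7: I1 exec-done
c8: I1 writes R1
c9: I2 reads
c10: I3 writes R2
c14: I2 exec-done
c15: I2 writes R6
c16: I4 issues→M1
c17: I4 reads
c22: I4 exec-done
c23: I4 writes R4
c24: I5 issues→A1
c25: I5 reads; I6 issues→M1
c26: I6 reads; I7 issues→M0
c27: I5 exec-done; I7 reads
c28: I5 writes R4
c31: I6 exec-done
c32: I6 writes R7; I7 exec-done
c33: I7 writes R3

cycle = 33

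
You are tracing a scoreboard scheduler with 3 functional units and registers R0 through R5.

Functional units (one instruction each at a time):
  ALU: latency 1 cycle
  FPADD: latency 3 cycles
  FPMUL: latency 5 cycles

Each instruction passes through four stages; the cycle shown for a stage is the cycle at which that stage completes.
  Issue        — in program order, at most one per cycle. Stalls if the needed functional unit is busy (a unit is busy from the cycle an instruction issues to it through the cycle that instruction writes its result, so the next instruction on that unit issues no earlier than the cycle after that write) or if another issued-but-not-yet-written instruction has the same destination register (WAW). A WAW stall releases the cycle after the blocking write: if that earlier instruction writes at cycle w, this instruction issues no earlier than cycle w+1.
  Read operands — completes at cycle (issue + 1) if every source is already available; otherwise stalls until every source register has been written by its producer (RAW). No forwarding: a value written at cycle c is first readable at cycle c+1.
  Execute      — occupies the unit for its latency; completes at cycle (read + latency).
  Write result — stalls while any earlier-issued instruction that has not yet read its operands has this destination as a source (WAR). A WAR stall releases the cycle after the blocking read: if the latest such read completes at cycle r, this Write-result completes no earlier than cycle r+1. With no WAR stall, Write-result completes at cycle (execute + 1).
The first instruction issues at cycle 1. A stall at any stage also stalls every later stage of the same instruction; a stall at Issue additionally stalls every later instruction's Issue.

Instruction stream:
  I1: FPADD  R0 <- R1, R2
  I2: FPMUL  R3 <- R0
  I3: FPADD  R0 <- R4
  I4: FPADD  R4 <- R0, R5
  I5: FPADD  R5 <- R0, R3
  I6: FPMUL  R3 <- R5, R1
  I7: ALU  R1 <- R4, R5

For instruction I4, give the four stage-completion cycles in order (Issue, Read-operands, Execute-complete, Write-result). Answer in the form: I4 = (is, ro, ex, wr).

cycle 1: issue I1 (FPADD)
cycle 2: I1 read-ops | issue I2 (FPMUL)
cycle 5: I1 finished on FPADD
cycle 6: I1→R0
cycle 7: I2 read-ops | issue I3 (FPADD)
cycle 8: I3 read-ops
cycle 11: I3 finished on FPADD
cycle 12: I2 finished on FPMUL | I3→R0
cycle 13: I2→R3 | issue I4 (FPADD)
cycle 14: I4 read-ops
cycle 17: I4 finished on FPADD
cycle 18: I4→R4
cycle 19: issue I5 (FPADD)
cycle 20: I5 read-ops | issue I6 (FPMUL)
cycle 21: issue I7 (ALU)
cycle 23: I5 finished on FPADD
cycle 24: I5→R5
cycle 25: I6 read-ops | I7 read-ops
cycle 26: I7 finished on ALU
cycle 27: I7→R1
cycle 30: I6 finished on FPMUL
cycle 31: I6→R3

I4 = (13, 14, 17, 18)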